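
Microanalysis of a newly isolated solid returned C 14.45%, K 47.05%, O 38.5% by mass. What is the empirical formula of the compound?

Assume 100 g: 14.45 g C, 47.05 g K, 38.5 g O.
n(C) = 14.45/12.01 = 1.203, n(K) = 47.05/39.10 = 1.203, n(O) = 38.5/16.00 = 2.406
Smallest is C at 1.203 mol; normalising gives C 1.000, K 1.000, O 2.000
≈ 1:1:2 → CKO2

CKO2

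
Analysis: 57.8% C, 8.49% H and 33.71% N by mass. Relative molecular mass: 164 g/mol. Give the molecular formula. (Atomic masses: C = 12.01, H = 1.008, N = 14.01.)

Assume 100 g: 57.8 g C, 8.49 g H, 33.71 g N.
n(C) = 57.8/12.01 = 4.813, n(H) = 8.49/1.008 = 8.423, n(N) = 33.71/14.01 = 2.406
Smallest is N at 2.406 mol; normalising gives C 2.000, H 3.500, N 1.000
×2: C 4.00, H 7.00, N 2.00 → C4H7N2
Empirical-formula mass = 83.12 g/mol
n = 164 / 83.12 = 1.97 ≈ 2
Molecular formula = (C4H7N2)×2 = C8H14N4

C8H14N4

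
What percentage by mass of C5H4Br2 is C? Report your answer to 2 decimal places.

Molar mass = 5(12.01) + 4(1.008) + 2(79.90) = 223.882 g/mol
Mass of C per mole = 5 × 12.01 = 60.050 g
% C = 60.050 / 223.882 × 100 = 26.82%

26.82%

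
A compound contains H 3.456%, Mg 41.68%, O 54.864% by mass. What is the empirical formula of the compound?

Assume 100 g: 3.456 g H, 41.68 g Mg, 54.864 g O.
n(H) = 3.456/1.008 = 3.429, n(Mg) = 41.68/24.31 = 1.715, n(O) = 54.864/16.00 = 3.429
Ratios (÷ 1.715): H 2.000, Mg 1.000, O 2.000
≈ 2:1:2 → H2MgO2

H2MgO2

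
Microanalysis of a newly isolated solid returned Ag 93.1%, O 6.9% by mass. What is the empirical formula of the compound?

Ag2O

Assume 100 g: 93.1 g Ag, 6.9 g O.
n(Ag) = 93.1/107.87 = 0.8631, n(O) = 6.9/16.00 = 0.4313
Ratios (÷ 0.4313): Ag 2.001, O 1.000
→ Ag2O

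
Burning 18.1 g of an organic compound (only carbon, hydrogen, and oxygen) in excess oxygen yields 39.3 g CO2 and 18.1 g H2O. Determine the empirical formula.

mol C = 39.3 / 44.01 = 0.8930; mass C = 0.8930 × 12.01 = 10.72 g
mol H = 2 × (18.1 / 18.02) = 2.009; mass H = 2.009 × 1.008 = 2.025 g
mass O = 18.1 − (12.75) = 5.350 g → mol O = 0.3344
Smallest is O at 0.3344 mol; normalising gives C 2.670, H 6.007, O 1.000
Scaling by 3: C 8.01, H 18.02, O 3.00 → C8H18O3

C8H18O3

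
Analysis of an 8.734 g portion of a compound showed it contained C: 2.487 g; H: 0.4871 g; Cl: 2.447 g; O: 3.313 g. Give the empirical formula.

C3H7ClO3

C: 2.487 g ÷ 12.01 g/mol = 0.2071 mol
H: 0.4871 g ÷ 1.008 g/mol = 0.4832 mol
Cl: 2.447 g ÷ 35.45 g/mol = 0.06903 mol
O: 3.313 g ÷ 16.00 g/mol = 0.2071 mol
Smallest is Cl at 0.06903 mol; normalising gives C 3.000, H 7.001, Cl 1.000, O 3.000
Ratio ≈ 3:7:1:3, so the empirical formula is C3H7ClO3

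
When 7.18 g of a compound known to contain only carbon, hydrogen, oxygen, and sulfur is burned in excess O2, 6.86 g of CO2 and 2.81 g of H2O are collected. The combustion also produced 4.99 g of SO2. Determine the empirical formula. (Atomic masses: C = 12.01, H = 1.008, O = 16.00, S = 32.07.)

C2H4O2S

mol C = 6.86 / 44.01 = 0.1559; mass C = 0.1559 × 12.01 = 1.872 g
mol H = 2 × (2.81 / 18.02) = 0.3119; mass H = 0.3119 × 1.008 = 0.3144 g
mol S = 4.99 / 64.07 = 0.07788; mass S = 2.498 g
mass O = 7.18 − (4.684) = 2.496 g → mol O = 0.1560
Smallest is S at 0.07788 mol; normalising gives C 2.001, H 4.004, O 2.003, S 1.000
Ratio ≈ 2:4:2:1, so the empirical formula is C2H4O2S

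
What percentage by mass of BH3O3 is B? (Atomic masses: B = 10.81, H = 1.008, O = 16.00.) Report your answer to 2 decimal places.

17.48%

Molar mass = 1(10.81) + 3(1.008) + 3(16.00) = 61.834 g/mol
Mass of B per mole = 1 × 10.81 = 10.810 g
% B = 10.810 / 61.834 × 100 = 17.48%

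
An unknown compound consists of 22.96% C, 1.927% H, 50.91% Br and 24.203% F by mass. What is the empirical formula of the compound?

C3H3BrF2

Assume 100 g: 22.96 g C, 1.927 g H, 50.91 g Br, 24.203 g F.
C: 22.96 g ÷ 12.01 g/mol = 1.912 mol
H: 1.927 g ÷ 1.008 g/mol = 1.912 mol
Br: 50.91 g ÷ 79.90 g/mol = 0.6372 mol
F: 24.203 g ÷ 19.00 g/mol = 1.274 mol
Ratios (÷ 0.6372): C 3.000, H 3.000, Br 1.000, F 1.999
Ratio ≈ 3:3:1:2, so the empirical formula is C3H3BrF2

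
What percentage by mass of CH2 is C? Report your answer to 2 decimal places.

Molar mass = 1(12.01) + 2(1.008) = 14.026 g/mol
Mass of C per mole = 1 × 12.01 = 12.010 g
% C = 12.010 / 14.026 × 100 = 85.63%

85.63%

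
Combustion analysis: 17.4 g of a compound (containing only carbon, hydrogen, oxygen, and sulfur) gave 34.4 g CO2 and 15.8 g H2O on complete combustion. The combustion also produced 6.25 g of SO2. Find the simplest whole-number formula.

C8H18O2S

mol C = 34.4 / 44.01 = 0.7816; mass C = 0.7816 × 12.01 = 9.388 g
mol H = 2 × (15.8 / 18.02) = 1.754; mass H = 1.754 × 1.008 = 1.768 g
mol S = 6.25 / 64.07 = 0.09755; mass S = 3.128 g
mass O = 17.4 − (14.28) = 3.116 g → mol O = 0.1948
Smallest is S at 0.09755 mol; normalising gives C 8.013, H 17.977, O 1.997, S 1.000
≈ 8:18:2:1 → C8H18O2S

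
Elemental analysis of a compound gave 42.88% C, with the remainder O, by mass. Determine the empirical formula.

Assume 100 g: 42.88 g C, 57.12 g O.
n(C) = 42.88/12.01 = 3.57, n(O) = 57.12/16.00 = 3.57
Ratios (÷ 3.57): C 1.000, O 1.000
≈ 1:1 → CO

CO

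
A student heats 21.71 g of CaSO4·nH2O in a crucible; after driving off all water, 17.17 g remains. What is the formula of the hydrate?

Mass of water lost = 21.71 − 17.17 = 4.54 g → 4.54 / 18.02 = 0.2519 mol H2O
Molar mass of CaSO4 = 136.15 g/mol → mol CaSO4 = 17.17 / 136.15 = 0.1261
n = 0.2519 / 0.1261 = 2.00 ≈ 2 → CaSO4·2H2O

CaSO4·2H2O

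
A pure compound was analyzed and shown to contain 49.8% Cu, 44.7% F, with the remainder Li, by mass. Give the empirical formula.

Assume 100 g: 49.8 g Cu, 44.7 g F, 5.5 g Li.
Cu: 49.8 g ÷ 63.55 g/mol = 0.7836 mol
F: 44.7 g ÷ 19.00 g/mol = 2.353 mol
Li: 5.5 g ÷ 6.94 g/mol = 0.7925 mol
Ratios (÷ 0.7836): Cu 1.000, F 3.002, Li 1.011
Ratio ≈ 1:3:1, so the empirical formula is CuF3Li

CuF3Li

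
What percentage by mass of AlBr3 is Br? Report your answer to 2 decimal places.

Molar mass = 1(26.98) + 3(79.90) = 266.680 g/mol
Mass of Br per mole = 3 × 79.90 = 239.700 g
% Br = 239.700 / 266.680 × 100 = 89.88%

89.88%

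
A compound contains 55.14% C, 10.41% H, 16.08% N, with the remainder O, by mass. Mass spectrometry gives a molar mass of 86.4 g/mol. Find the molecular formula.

C4H9NO

Assume 100 g: 55.14 g C, 10.41 g H, 16.08 g N, 18.37 g O.
Moles — C: 55.14 / 12.01 = 4.591 mol; H: 10.41 / 1.008 = 10.33 mol; N: 16.08 / 14.01 = 1.148 mol; O: 18.37 / 16.00 = 1.148 mol
Divide by the smallest (1.148 mol N): C 4.000, H 8.998, N 1.000, O 1.000
≈ 4:9:1:1 → C4H9NO
Empirical-formula mass = 87.12 g/mol
n = 86.4 / 87.12 = 0.99 ≈ 1
Molecular formula = empirical formula = C4H9NO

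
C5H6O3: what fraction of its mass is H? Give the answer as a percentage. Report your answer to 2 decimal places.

5.30%

Molar mass = 5(12.01) + 6(1.008) + 3(16.00) = 114.098 g/mol
Mass of H per mole = 6 × 1.008 = 6.048 g
% H = 6.048 / 114.098 × 100 = 5.30%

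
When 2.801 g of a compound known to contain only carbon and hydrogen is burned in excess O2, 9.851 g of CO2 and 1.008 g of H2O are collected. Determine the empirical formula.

C2H

mol C = 9.851 / 44.01 = 0.2238; mass C = 0.2238 × 12.01 = 2.688 g
mol H = 2 × (1.008 / 18.02) = 0.1119; mass H = 0.1119 × 1.008 = 0.1128 g
Ratios (÷ 0.1119): C 2.001, H 1.000
→ C2H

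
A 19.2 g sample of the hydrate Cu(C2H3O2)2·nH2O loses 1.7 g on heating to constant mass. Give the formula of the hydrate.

Mass of anhydrous Cu(C2H3O2)2 = 19.2 − 1.7 = 17.5 g
mol H2O = 1.7 / 18.02 = 0.09434
Molar mass of Cu(C2H3O2)2 = 181.64 g/mol → mol Cu(C2H3O2)2 = 17.5 / 181.64 = 0.09635
n = 0.09434 / 0.09635 = 0.98 ≈ 1 → Cu(C2H3O2)2·H2O

Cu(C2H3O2)2·H2O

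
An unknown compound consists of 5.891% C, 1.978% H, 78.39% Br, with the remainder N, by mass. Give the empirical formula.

CH4Br2N2

Assume 100 g: 5.891 g C, 1.978 g H, 78.39 g Br, 13.741 g N.
n(C) = 5.891/12.01 = 0.4905, n(H) = 1.978/1.008 = 1.962, n(Br) = 78.39/79.90 = 0.9811, n(N) = 13.741/14.01 = 0.9808
Smallest is C at 0.4905 mol; normalising gives C 1.000, H 4.001, Br 2.000, N 2.000
→ CH4Br2N2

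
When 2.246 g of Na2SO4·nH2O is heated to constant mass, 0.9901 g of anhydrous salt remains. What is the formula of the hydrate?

Mass of water lost = 2.246 − 0.9901 = 1.256 g → 1.256 / 18.02 = 0.06969 mol H2O
Molar mass of Na2SO4 = 142.05 g/mol → mol Na2SO4 = 0.9901 / 142.05 = 0.00697
n = 0.06969 / 0.00697 = 10.00 ≈ 10 → Na2SO4·10H2O

Na2SO4·10H2O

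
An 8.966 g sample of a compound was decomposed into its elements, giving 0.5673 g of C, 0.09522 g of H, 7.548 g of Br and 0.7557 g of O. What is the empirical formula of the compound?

CH2Br2O

n(C) = 0.5673/12.01 = 0.04724, n(H) = 0.09522/1.008 = 0.09446, n(Br) = 7.548/79.90 = 0.09447, n(O) = 0.7557/16.00 = 0.04723
Smallest is O at 0.04723 mol; normalising gives C 1.000, H 2.000, Br 2.000, O 1.000
Ratio ≈ 1:2:2:1, so the empirical formula is CH2Br2O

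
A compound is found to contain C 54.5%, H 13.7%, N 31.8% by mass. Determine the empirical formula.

Assume 100 g: 54.5 g C, 13.7 g H, 31.8 g N.
C: 54.5 g ÷ 12.01 g/mol = 4.538 mol
H: 13.7 g ÷ 1.008 g/mol = 13.59 mol
N: 31.8 g ÷ 14.01 g/mol = 2.27 mol
Ratios (÷ 2.27): C 1.999, H 5.988, N 1.000
Ratio ≈ 2:6:1, so the empirical formula is C2H6N

C2H6N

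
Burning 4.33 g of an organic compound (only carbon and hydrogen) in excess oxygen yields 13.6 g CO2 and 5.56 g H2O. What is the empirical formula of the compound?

mol C = 13.6 / 44.01 = 0.3090; mass C = 0.3090 × 12.01 = 3.711 g
mol H = 2 × (5.56 / 18.02) = 0.6171; mass H = 0.6171 × 1.008 = 0.6220 g
Smallest is C at 0.309 mol; normalising gives C 1.000, H 1.997
≈ 1:2 → CH2

CH2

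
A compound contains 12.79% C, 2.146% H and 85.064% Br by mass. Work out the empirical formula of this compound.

Assume 100 g: 12.79 g C, 2.146 g H, 85.064 g Br.
n(C) = 12.79/12.01 = 1.065, n(H) = 2.146/1.008 = 2.129, n(Br) = 85.064/79.90 = 1.065
Smallest is Br at 1.065 mol; normalising gives C 1.000, H 2.000, Br 1.000
≈ 1:2:1 → CH2Br

CH2Br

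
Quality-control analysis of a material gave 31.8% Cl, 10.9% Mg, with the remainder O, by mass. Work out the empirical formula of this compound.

Assume 100 g: 31.8 g Cl, 10.9 g Mg, 57.3 g O.
n(Cl) = 31.8/35.45 = 0.897, n(Mg) = 10.9/24.31 = 0.4484, n(O) = 57.3/16.00 = 3.581
Divide by the smallest (0.4484 mol Mg): Cl 2.001, Mg 1.000, O 7.987
→ Cl2MgO8

Cl2MgO8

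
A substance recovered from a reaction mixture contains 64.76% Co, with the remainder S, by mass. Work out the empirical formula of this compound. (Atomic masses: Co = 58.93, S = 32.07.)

CoS

Assume 100 g: 64.76 g Co, 35.24 g S.
Moles — Co: 64.76 / 58.93 = 1.099 mol; S: 35.24 / 32.07 = 1.099 mol
Ratios (÷ 1.099): Co 1.000, S 1.000
≈ 1:1 → CoS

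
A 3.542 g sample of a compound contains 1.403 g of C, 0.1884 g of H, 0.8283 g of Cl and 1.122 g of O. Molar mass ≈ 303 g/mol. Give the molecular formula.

C: 1.403 g ÷ 12.01 g/mol = 0.1168 mol
H: 0.1884 g ÷ 1.008 g/mol = 0.1869 mol
Cl: 0.8283 g ÷ 35.45 g/mol = 0.02337 mol
O: 1.122 g ÷ 16.00 g/mol = 0.07013 mol
Ratios (÷ 0.02337): C 5.000, H 7.999, Cl 1.000, O 3.001
→ C5H8ClO3
Empirical-formula mass = 151.56 g/mol
n = 303 / 151.56 = 2.00 ≈ 2
Molecular formula = (C5H8ClO3)×2 = C10H16Cl2O6

C10H16Cl2O6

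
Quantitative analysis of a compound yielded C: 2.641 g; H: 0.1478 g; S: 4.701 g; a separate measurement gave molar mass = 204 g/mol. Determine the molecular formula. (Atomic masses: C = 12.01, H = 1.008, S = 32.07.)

C: 2.641 g ÷ 12.01 g/mol = 0.2199 mol
H: 0.1478 g ÷ 1.008 g/mol = 0.1466 mol
S: 4.701 g ÷ 32.07 g/mol = 0.1466 mol
Ratios (÷ 0.1466): C 1.500, H 1.000, S 1.000
Scaling by 2: C 3.00, H 2.00, S 2.00 → C3H2S2
Empirical-formula mass = 102.19 g/mol
n = 204 / 102.19 = 2.00 ≈ 2
Molecular formula = (C3H2S2)×2 = C6H4S4

C6H4S4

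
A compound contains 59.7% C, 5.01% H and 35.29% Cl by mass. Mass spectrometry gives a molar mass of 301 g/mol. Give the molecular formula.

C15H15Cl3

Assume 100 g: 59.7 g C, 5.01 g H, 35.29 g Cl.
C: 59.7 g ÷ 12.01 g/mol = 4.971 mol
H: 5.01 g ÷ 1.008 g/mol = 4.97 mol
Cl: 35.29 g ÷ 35.45 g/mol = 0.9955 mol
Ratios (÷ 0.9955): C 4.993, H 4.993, Cl 1.000
→ C5H5Cl
Empirical-formula mass = 100.54 g/mol
n = 301 / 100.54 = 2.99 ≈ 3
Molecular formula = (C5H5Cl)×3 = C15H15Cl3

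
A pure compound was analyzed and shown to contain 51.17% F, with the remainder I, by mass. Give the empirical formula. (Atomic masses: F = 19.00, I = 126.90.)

Assume 100 g: 51.17 g F, 48.83 g I.
F: 51.17 g ÷ 19.00 g/mol = 2.693 mol
I: 48.83 g ÷ 126.90 g/mol = 0.3848 mol
Smallest is I at 0.3848 mol; normalising gives F 6.999, I 1.000
→ F7I

F7I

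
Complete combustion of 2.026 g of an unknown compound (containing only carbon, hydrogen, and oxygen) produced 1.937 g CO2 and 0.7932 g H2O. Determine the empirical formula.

CH2O2

mol C = 1.937 / 44.01 = 0.04401; mass C = 0.04401 × 12.01 = 0.5286 g
mol H = 2 × (0.7932 / 18.02) = 0.08804; mass H = 0.08804 × 1.008 = 0.08874 g
mass O = 2.026 − (0.6173) = 1.409 g → mol O = 0.08804
Divide by the smallest (0.04401 mol C): C 1.000, H 2.000, O 2.000
→ CH2O2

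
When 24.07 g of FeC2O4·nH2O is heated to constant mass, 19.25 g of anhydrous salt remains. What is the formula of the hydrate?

FeC2O4·2H2O

Mass of water lost = 24.07 − 19.25 = 4.82 g → 4.82 / 18.02 = 0.2675 mol H2O
Molar mass of FeC2O4 = 143.87 g/mol → mol FeC2O4 = 19.25 / 143.87 = 0.1338
n = 0.2675 / 0.1338 = 2.00 ≈ 2 → FeC2O4·2H2O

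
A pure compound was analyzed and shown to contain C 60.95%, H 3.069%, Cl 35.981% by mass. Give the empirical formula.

Assume 100 g: 60.95 g C, 3.069 g H, 35.981 g Cl.
Moles — C: 60.95 / 12.01 = 5.075 mol; H: 3.069 / 1.008 = 3.045 mol; Cl: 35.981 / 35.45 = 1.015 mol
Divide by the smallest (1.015 mol Cl): C 5.000, H 3.000, Cl 1.000
Ratio ≈ 5:3:1, so the empirical formula is C5H3Cl

C5H3Cl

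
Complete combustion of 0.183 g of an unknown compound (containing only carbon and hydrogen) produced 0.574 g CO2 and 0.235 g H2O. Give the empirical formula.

mol C = 0.574 / 44.01 = 0.01304; mass C = 0.01304 × 12.01 = 0.1566 g
mol H = 2 × (0.235 / 18.02) = 0.02608; mass H = 0.02608 × 1.008 = 0.02629 g
Smallest is C at 0.01304 mol; normalising gives C 1.000, H 2.000
Ratio ≈ 1:2, so the empirical formula is CH2

CH2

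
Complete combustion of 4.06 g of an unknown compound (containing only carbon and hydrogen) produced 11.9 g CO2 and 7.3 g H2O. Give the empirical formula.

mol C = 11.9 / 44.01 = 0.2704; mass C = 0.2704 × 12.01 = 3.247 g
mol H = 2 × (7.3 / 18.02) = 0.8102; mass H = 0.8102 × 1.008 = 0.8167 g
Ratios (÷ 0.2704): C 1.000, H 2.996
Ratio ≈ 1:3, so the empirical formula is CH3

CH3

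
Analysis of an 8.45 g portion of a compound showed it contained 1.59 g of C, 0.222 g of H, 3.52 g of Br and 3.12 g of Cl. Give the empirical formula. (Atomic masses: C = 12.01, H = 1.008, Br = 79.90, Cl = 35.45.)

Moles — C: 1.59 / 12.01 = 0.1324 mol; H: 0.222 / 1.008 = 0.2202 mol; Br: 3.52 / 79.90 = 0.04406 mol; Cl: 3.12 / 35.45 = 0.08801 mol
Ratios (÷ 0.04406): C 3.005, H 4.999, Br 1.000, Cl 1.998
≈ 3:5:1:2 → C3H5BrCl2

C3H5BrCl2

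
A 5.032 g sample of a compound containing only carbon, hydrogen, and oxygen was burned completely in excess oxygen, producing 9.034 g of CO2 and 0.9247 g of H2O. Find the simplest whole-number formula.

C4H2O3

mol C = 9.034 / 44.01 = 0.2053; mass C = 0.2053 × 12.01 = 2.465 g
mol H = 2 × (0.9247 / 18.02) = 0.1026; mass H = 0.1026 × 1.008 = 0.1035 g
mass O = 5.032 − (2.569) = 2.463 g → mol O = 0.1540
Smallest is H at 0.1026 mol; normalising gives C 2.000, H 1.000, O 1.500
Scaling by 2: C 4.00, H 2.00, O 3.00 → C4H2O3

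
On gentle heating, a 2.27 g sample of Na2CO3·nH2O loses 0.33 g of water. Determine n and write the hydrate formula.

Mass of anhydrous Na2CO3 = 2.27 − 0.33 = 1.94 g
mol H2O = 0.33 / 18.02 = 0.01831
Molar mass of Na2CO3 = 105.99 g/mol → mol Na2CO3 = 1.94 / 105.99 = 0.0183
n = 0.01831 / 0.0183 = 1.00 ≈ 1 → Na2CO3·H2O

Na2CO3·H2O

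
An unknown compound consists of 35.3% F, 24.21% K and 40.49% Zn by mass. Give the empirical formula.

Assume 100 g: 35.3 g F, 24.21 g K, 40.49 g Zn.
Moles — F: 35.3 / 19.00 = 1.858 mol; K: 24.21 / 39.10 = 0.6192 mol; Zn: 40.49 / 65.38 = 0.6193 mol
Ratios (÷ 0.6192): F 3.001, K 1.000, Zn 1.000
≈ 3:1:1 → F3KZn

F3KZn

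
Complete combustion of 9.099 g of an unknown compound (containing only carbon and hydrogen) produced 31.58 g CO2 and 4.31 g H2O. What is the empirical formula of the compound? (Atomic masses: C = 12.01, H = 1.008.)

mol C = 31.58 / 44.01 = 0.7176; mass C = 0.7176 × 12.01 = 8.618 g
mol H = 2 × (4.31 / 18.02) = 0.4784; mass H = 0.4784 × 1.008 = 0.4822 g
Smallest is H at 0.4784 mol; normalising gives C 1.500, H 1.000
×2: C 3.00, H 2.00 → C3H2

C3H2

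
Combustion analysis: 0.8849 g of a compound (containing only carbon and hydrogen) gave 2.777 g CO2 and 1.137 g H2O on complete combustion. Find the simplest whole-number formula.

mol C = 2.777 / 44.01 = 0.06310; mass C = 0.06310 × 12.01 = 0.7578 g
mol H = 2 × (1.137 / 18.02) = 0.1262; mass H = 0.1262 × 1.008 = 0.1272 g
Ratios (÷ 0.0631): C 1.000, H 2.000
≈ 1:2 → CH2

CH2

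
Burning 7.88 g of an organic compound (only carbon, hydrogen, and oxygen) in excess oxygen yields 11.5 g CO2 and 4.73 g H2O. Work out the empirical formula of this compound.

CH2O

mol C = 11.5 / 44.01 = 0.2613; mass C = 0.2613 × 12.01 = 3.138 g
mol H = 2 × (4.73 / 18.02) = 0.5250; mass H = 0.5250 × 1.008 = 0.5292 g
mass O = 7.88 − (3.667) = 4.213 g → mol O = 0.2633
Ratios (÷ 0.2613): C 1.000, H 2.009, O 1.008
Ratio ≈ 1:2:1, so the empirical formula is CH2O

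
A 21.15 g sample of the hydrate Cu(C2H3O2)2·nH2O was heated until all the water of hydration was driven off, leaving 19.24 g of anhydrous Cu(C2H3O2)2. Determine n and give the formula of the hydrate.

Cu(C2H3O2)2·H2O

Mass of water lost = 21.15 − 19.24 = 1.91 g → 1.91 / 18.02 = 0.106 mol H2O
Molar mass of Cu(C2H3O2)2 = 181.64 g/mol → mol Cu(C2H3O2)2 = 19.24 / 181.64 = 0.1059
n = 0.106 / 0.1059 = 1.00 ≈ 1 → Cu(C2H3O2)2·H2O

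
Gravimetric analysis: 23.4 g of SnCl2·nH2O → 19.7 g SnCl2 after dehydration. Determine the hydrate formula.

Mass of water lost = 23.4 − 19.7 = 3.7 g → 3.7 / 18.02 = 0.2053 mol H2O
Molar mass of SnCl2 = 189.61 g/mol → mol SnCl2 = 19.7 / 189.61 = 0.1039
n = 0.2053 / 0.1039 = 1.98 ≈ 2 → SnCl2·2H2O

SnCl2·2H2O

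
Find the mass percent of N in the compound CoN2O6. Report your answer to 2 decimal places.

15.32%

Molar mass = 1(58.93) + 2(14.01) + 6(16.00) = 182.950 g/mol
Mass of N per mole = 2 × 14.01 = 28.020 g
% N = 28.020 / 182.950 × 100 = 15.32%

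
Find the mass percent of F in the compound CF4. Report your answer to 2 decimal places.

86.35%

Molar mass = 1(12.01) + 4(19.00) = 88.010 g/mol
Mass of F per mole = 4 × 19.00 = 76.000 g
% F = 76.000 / 88.010 × 100 = 86.35%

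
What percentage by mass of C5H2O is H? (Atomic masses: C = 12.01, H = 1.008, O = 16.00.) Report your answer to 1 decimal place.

2.6%

Molar mass = 5(12.01) + 2(1.008) + 1(16.00) = 78.066 g/mol
Mass of H per mole = 2 × 1.008 = 2.016 g
% H = 2.016 / 78.066 × 100 = 2.6%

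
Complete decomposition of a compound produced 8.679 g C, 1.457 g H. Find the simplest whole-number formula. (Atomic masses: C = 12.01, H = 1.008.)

n(C) = 8.679/12.01 = 0.7226, n(H) = 1.457/1.008 = 1.445
Ratios (÷ 0.7226): C 1.000, H 2.000
Ratio ≈ 1:2, so the empirical formula is CH2

CH2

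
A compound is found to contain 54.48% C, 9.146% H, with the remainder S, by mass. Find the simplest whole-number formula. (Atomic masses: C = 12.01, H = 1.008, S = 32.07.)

C4H8S

Assume 100 g: 54.48 g C, 9.146 g H, 36.374 g S.
Moles — C: 54.48 / 12.01 = 4.536 mol; H: 9.146 / 1.008 = 9.073 mol; S: 36.374 / 32.07 = 1.134 mol
Divide by the smallest (1.134 mol S): C 3.999, H 8.000, S 1.000
≈ 4:8:1 → C4H8S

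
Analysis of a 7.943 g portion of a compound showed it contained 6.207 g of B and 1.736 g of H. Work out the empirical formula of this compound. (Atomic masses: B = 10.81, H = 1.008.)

n(B) = 6.207/10.81 = 0.5742, n(H) = 1.736/1.008 = 1.722
Smallest is B at 0.5742 mol; normalising gives B 1.000, H 2.999
≈ 1:3 → BH3

BH3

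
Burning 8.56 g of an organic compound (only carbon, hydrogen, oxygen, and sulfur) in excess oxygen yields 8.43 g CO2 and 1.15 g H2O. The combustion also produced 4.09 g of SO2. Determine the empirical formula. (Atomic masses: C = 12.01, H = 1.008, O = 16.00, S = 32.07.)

mol C = 8.43 / 44.01 = 0.1915; mass C = 0.1915 × 12.01 = 2.300 g
mol H = 2 × (1.15 / 18.02) = 0.1276; mass H = 0.1276 × 1.008 = 0.1287 g
mol S = 4.09 / 64.07 = 0.06384; mass S = 2.047 g
mass O = 8.56 − (4.476) = 4.084 g → mol O = 0.2552
Divide by the smallest (0.06384 mol S): C 3.001, H 1.999, O 3.998, S 1.000
→ C3H2O4S

C3H2O4S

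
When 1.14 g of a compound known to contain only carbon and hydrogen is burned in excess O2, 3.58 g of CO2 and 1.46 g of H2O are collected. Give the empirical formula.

CH2

mol C = 3.58 / 44.01 = 0.08135; mass C = 0.08135 × 12.01 = 0.9770 g
mol H = 2 × (1.46 / 18.02) = 0.1620; mass H = 0.1620 × 1.008 = 0.1633 g
Ratios (÷ 0.08135): C 1.000, H 1.992
Ratio ≈ 1:2, so the empirical formula is CH2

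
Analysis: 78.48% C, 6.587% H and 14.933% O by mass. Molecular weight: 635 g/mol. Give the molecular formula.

C42H42O6

Assume 100 g: 78.48 g C, 6.587 g H, 14.933 g O.
n(C) = 78.48/12.01 = 6.535, n(H) = 6.587/1.008 = 6.535, n(O) = 14.933/16.00 = 0.9333
Divide by the smallest (0.9333 mol O): C 7.001, H 7.002, O 1.000
Ratio ≈ 7:7:1, so the empirical formula is C7H7O
Empirical-formula mass = 107.13 g/mol
n = 635 / 107.13 = 5.93 ≈ 6
Molecular formula = (C7H7O)×6 = C42H42O6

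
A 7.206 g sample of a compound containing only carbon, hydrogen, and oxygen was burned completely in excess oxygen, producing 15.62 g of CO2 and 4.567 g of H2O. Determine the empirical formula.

mol C = 15.62 / 44.01 = 0.3549; mass C = 0.3549 × 12.01 = 4.263 g
mol H = 2 × (4.567 / 18.02) = 0.5069; mass H = 0.5069 × 1.008 = 0.5109 g
mass O = 7.206 − (4.774) = 2.432 g → mol O = 0.1520
Divide by the smallest (0.152 mol O): C 2.335, H 3.334, O 1.000
Scaling by 3: C 7.00, H 10.00, O 3.00 → C7H10O3

C7H10O3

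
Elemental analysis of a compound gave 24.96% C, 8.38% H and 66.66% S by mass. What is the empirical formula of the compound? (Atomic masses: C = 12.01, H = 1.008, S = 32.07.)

Assume 100 g: 24.96 g C, 8.38 g H, 66.66 g S.
Moles — C: 24.96 / 12.01 = 2.078 mol; H: 8.38 / 1.008 = 8.313 mol; S: 66.66 / 32.07 = 2.079 mol
Ratios (÷ 2.078): C 1.000, H 4.000, S 1.000
Ratio ≈ 1:4:1, so the empirical formula is CH4S

CH4S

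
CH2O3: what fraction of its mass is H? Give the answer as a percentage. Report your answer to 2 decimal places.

Molar mass = 1(12.01) + 2(1.008) + 3(16.00) = 62.026 g/mol
Mass of H per mole = 2 × 1.008 = 2.016 g
% H = 2.016 / 62.026 × 100 = 3.25%

3.25%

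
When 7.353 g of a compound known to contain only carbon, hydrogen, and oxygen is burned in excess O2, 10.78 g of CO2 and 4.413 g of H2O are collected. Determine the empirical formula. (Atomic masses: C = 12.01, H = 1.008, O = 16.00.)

CH2O

mol C = 10.78 / 44.01 = 0.2449; mass C = 0.2449 × 12.01 = 2.942 g
mol H = 2 × (4.413 / 18.02) = 0.4898; mass H = 0.4898 × 1.008 = 0.4937 g
mass O = 7.353 − (3.435) = 3.918 g → mol O = 0.2448
Divide by the smallest (0.2448 mol O): C 1.000, H 2.000, O 1.000
≈ 1:2:1 → CH2O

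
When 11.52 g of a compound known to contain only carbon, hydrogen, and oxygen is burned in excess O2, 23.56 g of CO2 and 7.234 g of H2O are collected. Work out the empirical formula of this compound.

C2H3O

mol C = 23.56 / 44.01 = 0.5353; mass C = 0.5353 × 12.01 = 6.429 g
mol H = 2 × (7.234 / 18.02) = 0.8029; mass H = 0.8029 × 1.008 = 0.8093 g
mass O = 11.52 − (7.239) = 4.281 g → mol O = 0.2676
Ratios (÷ 0.2676): C 2.001, H 3.001, O 1.000
≈ 2:3:1 → C2H3O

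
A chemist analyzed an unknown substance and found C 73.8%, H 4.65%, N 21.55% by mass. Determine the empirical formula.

Assume 100 g: 73.8 g C, 4.65 g H, 21.55 g N.
n(C) = 73.8/12.01 = 6.145, n(H) = 4.65/1.008 = 4.613, n(N) = 21.55/14.01 = 1.538
Divide by the smallest (1.538 mol N): C 3.995, H 2.999, N 1.000
≈ 4:3:1 → C4H3N

C4H3N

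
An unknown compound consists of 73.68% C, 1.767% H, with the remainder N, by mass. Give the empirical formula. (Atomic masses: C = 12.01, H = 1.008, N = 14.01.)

Assume 100 g: 73.68 g C, 1.767 g H, 24.553 g N.
n(C) = 73.68/12.01 = 6.135, n(H) = 1.767/1.008 = 1.753, n(N) = 24.553/14.01 = 1.753
Divide by the smallest (1.753 mol N): C 3.501, H 1.000, N 1.000
Multiply by 2: C 7.00, H 2.00, N 2.00 → C7H2N2

C7H2N2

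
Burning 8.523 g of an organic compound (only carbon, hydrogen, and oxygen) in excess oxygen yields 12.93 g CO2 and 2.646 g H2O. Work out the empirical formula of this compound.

mol C = 12.93 / 44.01 = 0.2938; mass C = 0.2938 × 12.01 = 3.529 g
mol H = 2 × (2.646 / 18.02) = 0.2937; mass H = 0.2937 × 1.008 = 0.2960 g
mass O = 8.523 − (3.825) = 4.698 g → mol O = 0.2937
Smallest is O at 0.2937 mol; normalising gives C 1.000, H 1.000, O 1.000
Ratio ≈ 1:1:1, so the empirical formula is CHO

CHO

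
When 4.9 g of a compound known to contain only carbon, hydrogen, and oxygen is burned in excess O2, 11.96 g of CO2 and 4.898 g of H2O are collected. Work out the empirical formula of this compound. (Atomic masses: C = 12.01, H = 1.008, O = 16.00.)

mol C = 11.96 / 44.01 = 0.2718; mass C = 0.2718 × 12.01 = 3.264 g
mol H = 2 × (4.898 / 18.02) = 0.5436; mass H = 0.5436 × 1.008 = 0.5480 g
mass O = 4.9 − (3.812) = 1.088 g → mol O = 0.06801
Divide by the smallest (0.06801 mol O): C 3.996, H 7.993, O 1.000
Ratio ≈ 4:8:1, so the empirical formula is C4H8O

C4H8O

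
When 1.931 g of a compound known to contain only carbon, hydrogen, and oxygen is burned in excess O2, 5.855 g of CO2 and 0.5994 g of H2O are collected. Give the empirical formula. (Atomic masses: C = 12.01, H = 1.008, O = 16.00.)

mol C = 5.855 / 44.01 = 0.1330; mass C = 0.1330 × 12.01 = 1.598 g
mol H = 2 × (0.5994 / 18.02) = 0.06653; mass H = 0.06653 × 1.008 = 0.06706 g
mass O = 1.931 − (1.665) = 0.2662 g → mol O = 0.01663
Smallest is O at 0.01663 mol; normalising gives C 7.998, H 3.999, O 1.000
Ratio ≈ 8:4:1, so the empirical formula is C8H4O

C8H4O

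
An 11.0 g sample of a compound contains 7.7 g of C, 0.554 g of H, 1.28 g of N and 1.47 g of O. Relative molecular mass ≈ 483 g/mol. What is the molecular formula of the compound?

C28H24N4O4

n(C) = 7.7/12.01 = 0.6411, n(H) = 0.554/1.008 = 0.5496, n(N) = 1.28/14.01 = 0.09136, n(O) = 1.47/16.00 = 0.09187
Divide by the smallest (0.09136 mol N): C 7.017, H 6.016, N 1.000, O 1.006
Ratio ≈ 7:6:1:1, so the empirical formula is C7H6NO
Empirical-formula mass = 120.13 g/mol
n = 483 / 120.13 = 4.02 ≈ 4
Molecular formula = (C7H6NO)×4 = C28H24N4O4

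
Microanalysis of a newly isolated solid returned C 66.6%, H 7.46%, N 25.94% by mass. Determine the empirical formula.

C3H4N

Assume 100 g: 66.6 g C, 7.46 g H, 25.94 g N.
C: 66.6 g ÷ 12.01 g/mol = 5.545 mol
H: 7.46 g ÷ 1.008 g/mol = 7.401 mol
N: 25.94 g ÷ 14.01 g/mol = 1.852 mol
Smallest is N at 1.852 mol; normalising gives C 2.995, H 3.997, N 1.000
≈ 3:4:1 → C3H4N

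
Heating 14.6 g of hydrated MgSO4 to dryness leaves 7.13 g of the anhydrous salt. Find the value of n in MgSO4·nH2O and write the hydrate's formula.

MgSO4·7H2O

Mass of water lost = 14.6 − 7.13 = 7.47 g → 7.47 / 18.02 = 0.4145 mol H2O
Molar mass of MgSO4 = 120.38 g/mol → mol MgSO4 = 7.13 / 120.38 = 0.05923
n = 0.4145 / 0.05923 = 7.00 ≈ 7 → MgSO4·7H2O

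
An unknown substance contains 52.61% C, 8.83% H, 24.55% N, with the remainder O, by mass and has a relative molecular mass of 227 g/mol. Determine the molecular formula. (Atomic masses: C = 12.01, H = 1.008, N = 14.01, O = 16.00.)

C10H20N4O2

Assume 100 g: 52.61 g C, 8.83 g H, 24.55 g N, 14.01 g O.
Moles — C: 52.61 / 12.01 = 4.381 mol; H: 8.83 / 1.008 = 8.76 mol; N: 24.55 / 14.01 = 1.752 mol; O: 14.01 / 16.00 = 0.8756 mol
Smallest is O at 0.8756 mol; normalising gives C 5.003, H 10.004, N 2.001, O 1.000
→ C5H10N2O
Empirical-formula mass = 114.15 g/mol
n = 227 / 114.15 = 1.99 ≈ 2
Molecular formula = (C5H10N2O)×2 = C10H20N4O2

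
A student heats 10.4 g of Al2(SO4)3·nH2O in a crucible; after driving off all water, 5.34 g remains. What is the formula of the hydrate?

Mass of water lost = 10.4 − 5.34 = 5.06 g → 5.06 / 18.02 = 0.2808 mol H2O
Molar mass of Al2(SO4)3 = 342.17 g/mol → mol Al2(SO4)3 = 5.34 / 342.17 = 0.01561
n = 0.2808 / 0.01561 = 17.99 ≈ 18 → Al2(SO4)3·18H2O

Al2(SO4)3·18H2O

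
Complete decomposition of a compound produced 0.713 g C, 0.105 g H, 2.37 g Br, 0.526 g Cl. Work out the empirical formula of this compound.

Moles — C: 0.713 / 12.01 = 0.05937 mol; H: 0.105 / 1.008 = 0.1042 mol; Br: 2.37 / 79.90 = 0.02966 mol; Cl: 0.526 / 35.45 = 0.01484 mol
Divide by the smallest (0.01484 mol Cl): C 4.001, H 7.020, Br 1.999, Cl 1.000
≈ 4:7:2:1 → C4H7Br2Cl

C4H7Br2Cl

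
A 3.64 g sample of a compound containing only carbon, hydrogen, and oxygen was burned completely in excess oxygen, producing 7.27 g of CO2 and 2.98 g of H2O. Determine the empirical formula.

mol C = 7.27 / 44.01 = 0.1652; mass C = 0.1652 × 12.01 = 1.984 g
mol H = 2 × (2.98 / 18.02) = 0.3307; mass H = 0.3307 × 1.008 = 0.3334 g
mass O = 3.64 − (2.317) = 1.323 g → mol O = 0.08267
Divide by the smallest (0.08267 mol O): C 1.998, H 4.001, O 1.000
≈ 2:4:1 → C2H4O

C2H4O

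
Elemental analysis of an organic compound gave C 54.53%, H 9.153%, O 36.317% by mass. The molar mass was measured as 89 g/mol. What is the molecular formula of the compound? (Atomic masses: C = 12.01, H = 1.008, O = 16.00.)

Assume 100 g: 54.53 g C, 9.153 g H, 36.317 g O.
Moles — C: 54.53 / 12.01 = 4.54 mol; H: 9.153 / 1.008 = 9.08 mol; O: 36.317 / 16.00 = 2.27 mol
Ratios (÷ 2.27): C 2.000, H 4.000, O 1.000
→ C2H4O
Empirical-formula mass = 44.05 g/mol
n = 89 / 44.05 = 2.02 ≈ 2
Molecular formula = (C2H4O)×2 = C4H8O2

C4H8O2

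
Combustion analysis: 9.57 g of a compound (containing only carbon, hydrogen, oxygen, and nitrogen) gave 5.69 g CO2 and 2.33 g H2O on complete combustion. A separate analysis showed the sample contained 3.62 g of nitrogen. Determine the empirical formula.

CH2N2O2

mol C = 5.69 / 44.01 = 0.1293; mass C = 0.1293 × 12.01 = 1.553 g
mol H = 2 × (2.33 / 18.02) = 0.2586; mass H = 0.2586 × 1.008 = 0.2607 g
mol N = 3.62 / 14.01 = 0.2584
mass O = 9.57 − (5.433) = 4.137 g → mol O = 0.2585
Smallest is C at 0.1293 mol; normalising gives C 1.000, H 2.000, N 1.999, O 2.000
≈ 1:2:2:2 → CH2N2O2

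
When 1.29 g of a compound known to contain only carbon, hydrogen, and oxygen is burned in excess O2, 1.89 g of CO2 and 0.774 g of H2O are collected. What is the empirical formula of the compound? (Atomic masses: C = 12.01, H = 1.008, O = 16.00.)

mol C = 1.89 / 44.01 = 0.04294; mass C = 0.04294 × 12.01 = 0.5158 g
mol H = 2 × (0.774 / 18.02) = 0.08590; mass H = 0.08590 × 1.008 = 0.08659 g
mass O = 1.29 − (0.6024) = 0.6876 g → mol O = 0.04298
Ratios (÷ 0.04294): C 1.000, H 2.000, O 1.001
≈ 1:2:1 → CH2O

CH2O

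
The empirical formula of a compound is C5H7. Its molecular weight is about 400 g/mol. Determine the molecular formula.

Empirical-formula mass = 67.11 g/mol
n = 400 / 67.11 = 5.96 ≈ 6
Molecular formula = (C5H7)6 = C30H42

C30H42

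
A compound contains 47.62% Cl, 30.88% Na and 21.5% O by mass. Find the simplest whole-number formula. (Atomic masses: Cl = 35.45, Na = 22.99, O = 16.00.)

Assume 100 g: 47.62 g Cl, 30.88 g Na, 21.5 g O.
Cl: 47.62 g ÷ 35.45 g/mol = 1.343 mol
Na: 30.88 g ÷ 22.99 g/mol = 1.343 mol
O: 21.5 g ÷ 16.00 g/mol = 1.344 mol
Ratios (÷ 1.343): Cl 1.000, Na 1.000, O 1.000
Ratio ≈ 1:1:1, so the empirical formula is ClNaO

ClNaO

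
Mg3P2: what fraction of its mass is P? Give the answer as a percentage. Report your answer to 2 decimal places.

Molar mass = 3(24.31) + 2(30.97) = 134.870 g/mol
Mass of P per mole = 2 × 30.97 = 61.940 g
% P = 61.940 / 134.870 × 100 = 45.93%

45.93%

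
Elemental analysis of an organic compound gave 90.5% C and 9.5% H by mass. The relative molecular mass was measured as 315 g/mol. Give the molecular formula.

C24H30

Assume 100 g: 90.5 g C, 9.5 g H.
n(C) = 90.5/12.01 = 7.535, n(H) = 9.5/1.008 = 9.425
Ratios (÷ 7.535): C 1.000, H 1.251
×4: C 4.00, H 5.00 → C4H5
Empirical-formula mass = 53.08 g/mol
n = 315 / 53.08 = 5.93 ≈ 6
Molecular formula = (C4H5)×6 = C24H30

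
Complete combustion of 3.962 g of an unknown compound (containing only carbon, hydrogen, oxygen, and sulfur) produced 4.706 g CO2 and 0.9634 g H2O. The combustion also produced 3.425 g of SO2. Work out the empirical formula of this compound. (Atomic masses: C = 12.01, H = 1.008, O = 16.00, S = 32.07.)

C2H2OS

mol C = 4.706 / 44.01 = 0.1069; mass C = 0.1069 × 12.01 = 1.284 g
mol H = 2 × (0.9634 / 18.02) = 0.1069; mass H = 0.1069 × 1.008 = 0.1078 g
mol S = 3.425 / 64.07 = 0.05346; mass S = 1.714 g
mass O = 3.962 − (3.106) = 0.8556 g → mol O = 0.05348
Divide by the smallest (0.05346 mol S): C 2.000, H 2.000, O 1.000, S 1.000
→ C2H2OS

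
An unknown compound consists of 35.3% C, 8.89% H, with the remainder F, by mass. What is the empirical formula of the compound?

Assume 100 g: 35.3 g C, 8.89 g H, 55.81 g F.
Moles — C: 35.3 / 12.01 = 2.939 mol; H: 8.89 / 1.008 = 8.819 mol; F: 55.81 / 19.00 = 2.937 mol
Smallest is F at 2.937 mol; normalising gives C 1.001, H 3.002, F 1.000
Ratio ≈ 1:3:1, so the empirical formula is CH3F

CH3F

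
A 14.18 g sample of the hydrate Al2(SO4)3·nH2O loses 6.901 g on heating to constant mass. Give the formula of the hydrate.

Mass of anhydrous Al2(SO4)3 = 14.18 − 6.901 = 7.279 g
mol H2O = 6.901 / 18.02 = 0.383
Molar mass of Al2(SO4)3 = 342.17 g/mol → mol Al2(SO4)3 = 7.279 / 342.17 = 0.02127
n = 0.383 / 0.02127 = 18.00 ≈ 18 → Al2(SO4)3·18H2O

Al2(SO4)3·18H2O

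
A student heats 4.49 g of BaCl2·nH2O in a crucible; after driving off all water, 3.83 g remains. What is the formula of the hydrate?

BaCl2·2H2O

Mass of water lost = 4.49 − 3.83 = 0.66 g → 0.66 / 18.02 = 0.03663 mol H2O
Molar mass of BaCl2 = 208.23 g/mol → mol BaCl2 = 3.83 / 208.23 = 0.01839
n = 0.03663 / 0.01839 = 1.99 ≈ 2 → BaCl2·2H2O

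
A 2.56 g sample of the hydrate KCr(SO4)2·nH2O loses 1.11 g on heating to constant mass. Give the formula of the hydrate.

KCr(SO4)2·12H2O

Mass of anhydrous KCr(SO4)2 = 2.56 − 1.11 = 1.45 g
mol H2O = 1.11 / 18.02 = 0.0616
Molar mass of KCr(SO4)2 = 283.24 g/mol → mol KCr(SO4)2 = 1.45 / 283.24 = 0.005119
n = 0.0616 / 0.005119 = 12.03 ≈ 12 → KCr(SO4)2·12H2O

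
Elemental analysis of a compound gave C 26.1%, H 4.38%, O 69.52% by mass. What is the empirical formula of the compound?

Assume 100 g: 26.1 g C, 4.38 g H, 69.52 g O.
C: 26.1 g ÷ 12.01 g/mol = 2.173 mol
H: 4.38 g ÷ 1.008 g/mol = 4.345 mol
O: 69.52 g ÷ 16.00 g/mol = 4.345 mol
Smallest is C at 2.173 mol; normalising gives C 1.000, H 1.999, O 1.999
Ratio ≈ 1:2:2, so the empirical formula is CH2O2

CH2O2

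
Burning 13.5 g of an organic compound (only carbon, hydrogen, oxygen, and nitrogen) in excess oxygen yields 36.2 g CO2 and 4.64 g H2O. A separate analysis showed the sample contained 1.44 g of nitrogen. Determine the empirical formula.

mol C = 36.2 / 44.01 = 0.8225; mass C = 0.8225 × 12.01 = 9.879 g
mol H = 2 × (4.64 / 18.02) = 0.5150; mass H = 0.5150 × 1.008 = 0.5191 g
mol N = 1.44 / 14.01 = 0.1028
mass O = 13.5 − (11.84) = 1.662 g → mol O = 0.1039
Smallest is N at 0.1028 mol; normalising gives C 8.003, H 5.010, N 1.000, O 1.011
Ratio ≈ 8:5:1:1, so the empirical formula is C8H5NO

C8H5NO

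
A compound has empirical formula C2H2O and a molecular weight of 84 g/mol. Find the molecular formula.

C4H4O2

Empirical-formula mass = 42.04 g/mol
n = 84 / 42.04 = 2.00 ≈ 2
Molecular formula = (C2H2O)2 = C4H4O2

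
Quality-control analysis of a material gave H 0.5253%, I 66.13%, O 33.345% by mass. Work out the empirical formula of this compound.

Assume 100 g: 0.5253 g H, 66.13 g I, 33.345 g O.
H: 0.5253 g ÷ 1.008 g/mol = 0.5211 mol
I: 66.13 g ÷ 126.90 g/mol = 0.5211 mol
O: 33.345 g ÷ 16.00 g/mol = 2.084 mol
Divide by the smallest (0.5211 mol I): H 1.000, I 1.000, O 3.999
→ HIO4

HIO4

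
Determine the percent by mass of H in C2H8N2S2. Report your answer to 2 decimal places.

Molar mass = 2(12.01) + 8(1.008) + 2(14.01) + 2(32.07) = 124.244 g/mol
Mass of H per mole = 8 × 1.008 = 8.064 g
% H = 8.064 / 124.244 × 100 = 6.49%

6.49%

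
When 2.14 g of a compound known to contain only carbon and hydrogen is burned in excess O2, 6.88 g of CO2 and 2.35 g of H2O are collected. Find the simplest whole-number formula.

C3H5

mol C = 6.88 / 44.01 = 0.1563; mass C = 0.1563 × 12.01 = 1.878 g
mol H = 2 × (2.35 / 18.02) = 0.2608; mass H = 0.2608 × 1.008 = 0.2629 g
Ratios (÷ 0.1563): C 1.000, H 1.668
×3: C 3.00, H 5.01 → C3H5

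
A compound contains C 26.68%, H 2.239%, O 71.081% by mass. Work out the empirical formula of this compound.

CHO2

Assume 100 g: 26.68 g C, 2.239 g H, 71.081 g O.
n(C) = 26.68/12.01 = 2.221, n(H) = 2.239/1.008 = 2.221, n(O) = 71.081/16.00 = 4.443
Ratios (÷ 2.221): C 1.000, H 1.000, O 2.000
≈ 1:1:2 → CHO2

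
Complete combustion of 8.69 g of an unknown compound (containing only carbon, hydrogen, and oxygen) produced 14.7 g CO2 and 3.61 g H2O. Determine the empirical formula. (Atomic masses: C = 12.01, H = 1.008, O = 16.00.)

C5H6O4

mol C = 14.7 / 44.01 = 0.3340; mass C = 0.3340 × 12.01 = 4.012 g
mol H = 2 × (3.61 / 18.02) = 0.4007; mass H = 0.4007 × 1.008 = 0.4039 g
mass O = 8.69 − (4.415) = 4.275 g → mol O = 0.2672
Divide by the smallest (0.2672 mol O): C 1.250, H 1.500, O 1.000
Scaling by 4: C 5.00, H 6.00, O 4.00 → C5H6O4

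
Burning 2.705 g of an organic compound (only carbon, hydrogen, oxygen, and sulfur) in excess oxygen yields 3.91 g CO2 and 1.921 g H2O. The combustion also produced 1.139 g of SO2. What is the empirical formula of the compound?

C5H12O3S

mol C = 3.91 / 44.01 = 0.08884; mass C = 0.08884 × 12.01 = 1.067 g
mol H = 2 × (1.921 / 18.02) = 0.2132; mass H = 0.2132 × 1.008 = 0.2149 g
mol S = 1.139 / 64.07 = 0.01778; mass S = 0.5701 g
mass O = 2.705 − (1.852) = 0.8530 g → mol O = 0.05331
Divide by the smallest (0.01778 mol S): C 4.998, H 11.993, O 2.999, S 1.000
≈ 5:12:3:1 → C5H12O3S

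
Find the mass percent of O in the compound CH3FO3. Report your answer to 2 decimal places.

58.51%

Molar mass = 1(12.01) + 3(1.008) + 1(19.00) + 3(16.00) = 82.034 g/mol
Mass of O per mole = 3 × 16.00 = 48.000 g
% O = 48.000 / 82.034 × 100 = 58.51%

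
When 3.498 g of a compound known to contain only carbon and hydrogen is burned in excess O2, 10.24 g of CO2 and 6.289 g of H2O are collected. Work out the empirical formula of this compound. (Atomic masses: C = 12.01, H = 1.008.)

mol C = 10.24 / 44.01 = 0.2327; mass C = 0.2327 × 12.01 = 2.794 g
mol H = 2 × (6.289 / 18.02) = 0.6980; mass H = 0.6980 × 1.008 = 0.7036 g
Smallest is C at 0.2327 mol; normalising gives C 1.000, H 3.000
→ CH3

CH3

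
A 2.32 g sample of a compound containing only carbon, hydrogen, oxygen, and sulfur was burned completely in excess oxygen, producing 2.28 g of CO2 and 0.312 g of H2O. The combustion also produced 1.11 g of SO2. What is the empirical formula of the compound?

mol C = 2.28 / 44.01 = 0.05181; mass C = 0.05181 × 12.01 = 0.6222 g
mol H = 2 × (0.312 / 18.02) = 0.03463; mass H = 0.03463 × 1.008 = 0.03491 g
mol S = 1.11 / 64.07 = 0.01732; mass S = 0.5556 g
mass O = 2.32 − (1.213) = 1.107 g → mol O = 0.06921
Divide by the smallest (0.01732 mol S): C 2.990, H 1.999, O 3.995, S 1.000
≈ 3:2:4:1 → C3H2O4S

C3H2O4S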